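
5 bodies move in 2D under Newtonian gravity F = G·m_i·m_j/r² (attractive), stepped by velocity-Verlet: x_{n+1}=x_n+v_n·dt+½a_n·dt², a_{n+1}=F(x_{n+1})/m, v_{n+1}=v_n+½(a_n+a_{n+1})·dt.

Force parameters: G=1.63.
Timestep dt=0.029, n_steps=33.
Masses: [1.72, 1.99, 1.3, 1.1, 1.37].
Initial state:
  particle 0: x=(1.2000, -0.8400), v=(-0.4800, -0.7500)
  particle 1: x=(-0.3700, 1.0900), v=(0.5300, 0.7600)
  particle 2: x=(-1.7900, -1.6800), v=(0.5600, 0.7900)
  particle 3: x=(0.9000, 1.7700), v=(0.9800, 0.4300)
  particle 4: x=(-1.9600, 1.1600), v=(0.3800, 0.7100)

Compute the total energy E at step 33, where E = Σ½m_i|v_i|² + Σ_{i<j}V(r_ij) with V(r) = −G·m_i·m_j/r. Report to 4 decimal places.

-11.4032

step 0: x0=(1.2000, -0.8400) x1=(-0.3700, 1.0900) x2=(-1.7900, -1.6800) x3=(0.9000, 1.7700) x4=(-1.9600, 1.1600)
step 1: x0=(1.1858, -0.8615) x1=(-0.3546, 1.1120) x2=(-1.7736, -1.6568) x3=(0.9277, 1.7819) x4=(-1.9483, 1.1804)
step 2: x0=(1.1710, -0.8823) x1=(-0.3392, 1.1339) x2=(-1.7567, -1.6330) x3=(0.9541, 1.7928) x4=(-1.9352, 1.2005)
step 3: x0=(1.1556, -0.9026) x1=(-0.3237, 1.1557) x2=(-1.7395, -1.6085) x3=(0.9790, 1.8027) x4=(-1.9206, 1.2203)
step 4: x0=(1.1397, -0.9224) x1=(-0.3081, 1.1774) x2=(-1.7218, -1.5835) x3=(1.0025, 1.8115) x4=(-1.9047, 1.2398)
step 5: x0=(1.1232, -0.9415) x1=(-0.2926, 1.1989) x2=(-1.7037, -1.5578) x3=(1.0246, 1.8193) x4=(-1.8875, 1.2589)
step 6: x0=(1.1061, -0.9601) x1=(-0.2770, 1.2204) x2=(-1.6851, -1.5316) x3=(1.0453, 1.8262) x4=(-1.8688, 1.2777)
step 7: x0=(1.0885, -0.9781) x1=(-0.2614, 1.2416) x2=(-1.6661, -1.5047) x3=(1.0646, 1.8321) x4=(-1.8487, 1.2962)
step 8: x0=(1.0704, -0.9955) x1=(-0.2459, 1.2628) x2=(-1.6467, -1.4772) x3=(1.0824, 1.8371) x4=(-1.8272, 1.3143)
step 9: x0=(1.0517, -1.0123) x1=(-0.2303, 1.2838) x2=(-1.6267, -1.4491) x3=(1.0988, 1.8412) x4=(-1.8044, 1.3321)
step 10: x0=(1.0325, -1.0286) x1=(-0.2147, 1.3046) x2=(-1.6063, -1.4204) x3=(1.1136, 1.8443) x4=(-1.7801, 1.3495)
step 11: x0=(1.0127, -1.0443) x1=(-0.1991, 1.3252) x2=(-1.5854, -1.3910) x3=(1.1269, 1.8466) x4=(-1.7543, 1.3666)
step 12: x0=(0.9924, -1.0594) x1=(-0.1836, 1.3457) x2=(-1.5640, -1.3611) x3=(1.1387, 1.8480) x4=(-1.7272, 1.3834)
step 13: x0=(0.9716, -1.0739) x1=(-0.1681, 1.3660) x2=(-1.5420, -1.3305) x3=(1.1489, 1.8484) x4=(-1.6985, 1.3998)
step 14: x0=(0.9503, -1.0878) x1=(-0.1526, 1.3861) x2=(-1.5195, -1.2993) x3=(1.1576, 1.8481) x4=(-1.6684, 1.4158)
step 15: x0=(0.9284, -1.1011) x1=(-0.1371, 1.4060) x2=(-1.4964, -1.2675) x3=(1.1645, 1.8468) x4=(-1.6367, 1.4315)
step 16: x0=(0.9060, -1.1139) x1=(-0.1217, 1.4257) x2=(-1.4728, -1.2351) x3=(1.1698, 1.8448) x4=(-1.6036, 1.4468)
step 17: x0=(0.8831, -1.1261) x1=(-0.1064, 1.4452) x2=(-1.4486, -1.2020) x3=(1.1733, 1.8419) x4=(-1.5688, 1.4618)
step 18: x0=(0.8596, -1.1376) x1=(-0.0911, 1.4645) x2=(-1.4237, -1.1684) x3=(1.1751, 1.8381) x4=(-1.5324, 1.4763)
step 19: x0=(0.8356, -1.1486) x1=(-0.0758, 1.4836) x2=(-1.3982, -1.1341) x3=(1.1750, 1.8335) x4=(-1.4944, 1.4905)
step 20: x0=(0.8110, -1.1589) x1=(-0.0607, 1.5025) x2=(-1.3720, -1.0991) x3=(1.1729, 1.8282) x4=(-1.4547, 1.5044)
step 21: x0=(0.7858, -1.1686) x1=(-0.0456, 1.5211) x2=(-1.3451, -1.0636) x3=(1.1689, 1.8220) x4=(-1.4132, 1.5178)
step 22: x0=(0.7601, -1.1777) x1=(-0.0305, 1.5394) x2=(-1.3175, -1.0274) x3=(1.1628, 1.8150) x4=(-1.3700, 1.5308)
step 23: x0=(0.7338, -1.1861) x1=(-0.0156, 1.5576) x2=(-1.2892, -0.9906) x3=(1.1545, 1.8072) x4=(-1.3248, 1.5435)
step 24: x0=(0.7069, -1.1939) x1=(-0.0008, 1.5754) x2=(-1.2600, -0.9531) x3=(1.1439, 1.7986) x4=(-1.2777, 1.5557)
step 25: x0=(0.6794, -1.2010) x1=(0.0140, 1.5930) x2=(-1.2301, -0.9151) x3=(1.1310, 1.7893) x4=(-1.2286, 1.5676)
step 26: x0=(0.6513, -1.2074) x1=(0.0287, 1.6102) x2=(-1.1992, -0.8764) x3=(1.1154, 1.7792) x4=(-1.1772, 1.5791)
step 27: x0=(0.6226, -1.2131) x1=(0.0432, 1.6272) x2=(-1.1675, -0.8372) x3=(1.0972, 1.7683) x4=(-1.1237, 1.5901)
step 28: x0=(0.5932, -1.2181) x1=(0.0577, 1.6437) x2=(-1.1349, -0.7973) x3=(1.0760, 1.7568) x4=(-1.0677, 1.6008)
step 29: x0=(0.5631, -1.2223) x1=(0.0721, 1.6599) x2=(-1.1012, -0.7569) x3=(1.0518, 1.7445) x4=(-1.0091, 1.6111)
step 30: x0=(0.5324, -1.2257) x1=(0.0863, 1.6757) x2=(-1.0666, -0.7159) x3=(1.0241, 1.7316) x4=(-0.9477, 1.6209)
step 31: x0=(0.5009, -1.2282) x1=(0.1004, 1.6909) x2=(-1.0308, -0.6744) x3=(0.9927, 1.7181) x4=(-0.8834, 1.6304)
step 32: x0=(0.4687, -1.2299) x1=(0.1145, 1.7056) x2=(-0.9940, -0.6323) x3=(0.9572, 1.7041) x4=(-0.8157, 1.6396)
step 33: x0=(0.4358, -1.2307) x1=(0.1284, 1.7197) x2=(-0.9559, -0.5897) x3=(0.9170, 1.6896) x4=(-0.7444, 1.6484)
step 0 velocities: v0=(-0.4800, -0.7500) v1=(0.5300, 0.7600) v2=(0.5600, 0.7900) v3=(0.9800, 0.4300) v4=(0.3800, 0.7100)
step 0: KE=3.2197, PE=-14.6338, E=-11.4140
step 33 velocities: v0=(-1.1490, -0.0098) v1=(0.4778, 0.4702) v2=(1.3334, 1.4759) v3=(-1.4737, -0.5031) v4=(2.5320, 0.3001)
step 33: KE=9.9409, PE=-21.3441, E=-11.4032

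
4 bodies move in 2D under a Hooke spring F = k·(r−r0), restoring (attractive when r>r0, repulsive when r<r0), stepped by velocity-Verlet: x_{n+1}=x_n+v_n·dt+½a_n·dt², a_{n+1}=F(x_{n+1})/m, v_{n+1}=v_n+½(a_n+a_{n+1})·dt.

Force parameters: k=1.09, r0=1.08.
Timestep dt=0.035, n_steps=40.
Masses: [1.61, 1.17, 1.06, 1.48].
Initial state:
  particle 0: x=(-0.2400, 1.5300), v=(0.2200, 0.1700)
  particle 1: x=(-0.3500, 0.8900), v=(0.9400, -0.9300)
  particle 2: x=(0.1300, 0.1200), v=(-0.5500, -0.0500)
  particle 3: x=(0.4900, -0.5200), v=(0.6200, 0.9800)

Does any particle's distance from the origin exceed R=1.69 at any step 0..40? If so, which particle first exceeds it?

yes, particle 3

step 0: x0=(-0.2400, 1.5300) x1=(-0.3500, 0.8900) x2=(0.1300, 0.1200) x3=(0.4900, -0.5200)
step 1: x0=(-0.2321, 1.5355) x1=(-0.3170, 0.8570) x2=(0.1106, 0.1186) x3=(0.5115, -0.4852)
step 2: x0=(-0.2237, 1.5403) x1=(-0.2839, 0.8233) x2=(0.0911, 0.1177) x3=(0.5326, -0.4493)
step 3: x0=(-0.2150, 1.5442) x1=(-0.2508, 0.7891) x2=(0.0713, 0.1174) x3=(0.5533, -0.4125)
step 4: x0=(-0.2059, 1.5473) x1=(-0.2176, 0.7545) x2=(0.0513, 0.1175) x3=(0.5738, -0.3747)
step 5: x0=(-0.1964, 1.5495) x1=(-0.1843, 0.7197) x2=(0.0310, 0.1179) x3=(0.5939, -0.3362)
step 6: x0=(-0.1865, 1.5510) x1=(-0.1511, 0.6849) x2=(0.0106, 0.1186) x3=(0.6139, -0.2969)
step 7: x0=(-0.1763, 1.5515) x1=(-0.1179, 0.6502) x2=(-0.0102, 0.1193) x3=(0.6337, -0.2569)
step 8: x0=(-0.1658, 1.5513) x1=(-0.0848, 0.6158) x2=(-0.0312, 0.1201) x3=(0.6534, -0.2162)
step 9: x0=(-0.1549, 1.5502) x1=(-0.0516, 0.5819) x2=(-0.0525, 0.1207) x3=(0.6730, -0.1749)
step 10: x0=(-0.1438, 1.5483) x1=(-0.0185, 0.5486) x2=(-0.0742, 0.1212) x3=(0.6925, -0.1330)
step 11: x0=(-0.1323, 1.5456) x1=(0.0146, 0.5161) x2=(-0.0964, 0.1214) x3=(0.7120, -0.0907)
step 12: x0=(-0.1206, 1.5421) x1=(0.0478, 0.4843) x2=(-0.1191, 0.1213) x3=(0.7316, -0.0479)
step 13: x0=(-0.1085, 1.5377) x1=(0.0812, 0.4534) x2=(-0.1424, 0.1209) x3=(0.7511, -0.0046)
step 14: x0=(-0.0962, 1.5326) x1=(0.1147, 0.4234) x2=(-0.1664, 0.1202) x3=(0.7707, 0.0390)
step 15: x0=(-0.0837, 1.5266) x1=(0.1484, 0.3941) x2=(-0.1911, 0.1193) x3=(0.7904, 0.0829)
step 16: x0=(-0.0709, 1.5200) x1=(0.1823, 0.3656) x2=(-0.2166, 0.1184) x3=(0.8102, 0.1272)
step 17: x0=(-0.0578, 1.5125) x1=(0.2164, 0.3377) x2=(-0.2427, 0.1175) x3=(0.8301, 0.1718)
step 18: x0=(-0.0445, 1.5043) x1=(0.2505, 0.3103) x2=(-0.2694, 0.1167) x3=(0.8501, 0.2167)
step 19: x0=(-0.0310, 1.4955) x1=(0.2845, 0.2835) x2=(-0.2967, 0.1160) x3=(0.8703, 0.2619)
step 20: x0=(-0.0173, 1.4859) x1=(0.3185, 0.2570) x2=(-0.3243, 0.1156) x3=(0.8905, 0.3073)
step 21: x0=(-0.0034, 1.4756) x1=(0.3524, 0.2307) x2=(-0.3521, 0.1155) x3=(0.9109, 0.3531)
step 22: x0=(0.0107, 1.4646) x1=(0.3860, 0.2046) x2=(-0.3801, 0.1158) x3=(0.9314, 0.3992)
step 23: x0=(0.0249, 1.4530) x1=(0.4193, 0.1787) x2=(-0.4080, 0.1165) x3=(0.9518, 0.4457)
step 24: x0=(0.0393, 1.4408) x1=(0.4523, 0.1528) x2=(-0.4357, 0.1177) x3=(0.9722, 0.4924)
step 25: x0=(0.0538, 1.4279) x1=(0.4851, 0.1269) x2=(-0.4630, 0.1193) x3=(0.9924, 0.5395)
step 26: x0=(0.0684, 1.4145) x1=(0.5175, 0.1010) x2=(-0.4899, 0.1215) x3=(1.0124, 0.5868)
step 27: x0=(0.0831, 1.4004) x1=(0.5495, 0.0751) x2=(-0.5160, 0.1243) x3=(1.0321, 0.6343)
step 28: x0=(0.0979, 1.3858) x1=(0.5812, 0.0493) x2=(-0.5414, 0.1277) x3=(1.0515, 0.6820)
step 29: x0=(0.1127, 1.3706) x1=(0.6125, 0.0236) x2=(-0.5658, 0.1316) x3=(1.0704, 0.7298)
step 30: x0=(0.1275, 1.3549) x1=(0.6434, -0.0019) x2=(-0.5890, 0.1362) x3=(1.0888, 0.7776)
step 31: x0=(0.1423, 1.3386) x1=(0.6739, -0.0273) x2=(-0.6110, 0.1415) x3=(1.1067, 0.8253)
step 32: x0=(0.1571, 1.3218) x1=(0.7039, -0.0522) x2=(-0.6317, 0.1475) x3=(1.1239, 0.8729)
step 33: x0=(0.1718, 1.3045) x1=(0.7334, -0.0768) x2=(-0.6508, 0.1541) x3=(1.1405, 0.9202)
step 34: x0=(0.1865, 1.2866) x1=(0.7623, -0.1009) x2=(-0.6682, 0.1615) x3=(1.1565, 0.9672)
step 35: x0=(0.2011, 1.2682) x1=(0.7907, -0.1244) x2=(-0.6839, 0.1695) x3=(1.1717, 1.0138)
step 36: x0=(0.2157, 1.2493) x1=(0.8185, -0.1473) x2=(-0.6976, 0.1783) x3=(1.1861, 1.0600)
step 37: x0=(0.2301, 1.2298) x1=(0.8455, -0.1693) x2=(-0.7094, 0.1879) x3=(1.1998, 1.1055)
step 38: x0=(0.2444, 1.2098) x1=(0.8719, -0.1905) x2=(-0.7192, 0.1981) x3=(1.2126, 1.1505)
step 39: x0=(0.2585, 1.1893) x1=(0.8975, -0.2108) x2=(-0.7267, 0.2090) x3=(1.2246, 1.1948)
step 40: x0=(0.2726, 1.1682) x1=(0.9224, -0.2299) x2=(-0.7320, 0.2207) x3=(1.2358, 1.2382)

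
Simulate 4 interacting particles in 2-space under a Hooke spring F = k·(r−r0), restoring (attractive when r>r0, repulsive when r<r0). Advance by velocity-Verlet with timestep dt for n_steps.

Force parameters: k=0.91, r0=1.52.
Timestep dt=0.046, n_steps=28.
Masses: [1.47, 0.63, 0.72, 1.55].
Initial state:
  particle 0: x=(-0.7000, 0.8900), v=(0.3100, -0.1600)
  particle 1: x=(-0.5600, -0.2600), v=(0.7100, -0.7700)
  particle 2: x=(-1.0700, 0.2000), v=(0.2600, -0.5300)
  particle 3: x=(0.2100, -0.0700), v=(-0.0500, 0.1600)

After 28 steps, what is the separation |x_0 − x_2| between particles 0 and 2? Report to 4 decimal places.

1.8586

step 0: x0=(-0.7000, 0.8900) x1=(-0.5600, -0.2600) x2=(-1.0700, 0.2000) x3=(0.2100, -0.0700)
step 1: x0=(-0.6856, 0.8834) x1=(-0.5274, -0.2971) x2=(-1.0596, 0.1756) x3=(0.2084, -0.0626)
step 2: x0=(-0.6711, 0.8783) x1=(-0.4950, -0.3375) x2=(-1.0523, 0.1510) x3=(0.2081, -0.0553)
step 3: x0=(-0.6564, 0.8745) x1=(-0.4629, -0.3812) x2=(-1.0481, 0.1262) x3=(0.2091, -0.0478)
step 4: x0=(-0.6415, 0.8722) x1=(-0.4310, -0.4283) x2=(-1.0470, 0.1012) x3=(0.2116, -0.0402)
step 5: x0=(-0.6266, 0.8711) x1=(-0.3994, -0.4785) x2=(-1.0487, 0.0760) x3=(0.2154, -0.0323)
step 6: x0=(-0.6115, 0.8712) x1=(-0.3680, -0.5319) x2=(-1.0532, 0.0506) x3=(0.2206, -0.0242)
step 7: x0=(-0.5964, 0.8723) x1=(-0.3369, -0.5884) x2=(-1.0604, 0.0248) x3=(0.2270, -0.0158)
step 8: x0=(-0.5812, 0.8745) x1=(-0.3059, -0.6476) x2=(-1.0701, -0.0012) x3=(0.2345, -0.0070)
step 9: x0=(-0.5659, 0.8775) x1=(-0.2751, -0.7093) x2=(-1.0821, -0.0275) x3=(0.2432, 0.0021)
step 10: x0=(-0.5507, 0.8813) x1=(-0.2445, -0.7733) x2=(-1.0962, -0.0542) x3=(0.2528, 0.0116)
step 11: x0=(-0.5353, 0.8856) x1=(-0.2139, -0.8391) x2=(-1.1122, -0.0811) x3=(0.2633, 0.0213)
step 12: x0=(-0.5200, 0.8905) x1=(-0.1835, -0.9063) x2=(-1.1298, -0.1084) x3=(0.2747, 0.0314)
step 13: x0=(-0.5047, 0.8956) x1=(-0.1532, -0.9744) x2=(-1.1487, -0.1361) x3=(0.2867, 0.0417)
step 14: x0=(-0.4894, 0.9010) x1=(-0.1231, -1.0430) x2=(-1.1687, -0.1641) x3=(0.2993, 0.0522)
step 15: x0=(-0.4741, 0.9064) x1=(-0.0933, -1.1115) x2=(-1.1895, -0.1924) x3=(0.3124, 0.0627)
step 16: x0=(-0.4588, 0.9117) x1=(-0.0638, -1.1794) x2=(-1.2108, -0.2211) x3=(0.3259, 0.0732)
step 17: x0=(-0.4437, 0.9167) x1=(-0.0349, -1.2461) x2=(-1.2322, -0.2500) x3=(0.3397, 0.0837)
step 18: x0=(-0.4286, 0.9214) x1=(-0.0065, -1.3111) x2=(-1.2536, -0.2792) x3=(0.3538, 0.0939)
step 19: x0=(-0.4136, 0.9255) x1=(0.0212, -1.3738) x2=(-1.2744, -0.3086) x3=(0.3682, 0.1038)
step 20: x0=(-0.3988, 0.9289) x1=(0.0480, -1.4338) x2=(-1.2945, -0.3382) x3=(0.3826, 0.1134)
step 21: x0=(-0.3841, 0.9315) x1=(0.0738, -1.4905) x2=(-1.3136, -0.3679) x3=(0.3971, 0.1224)
step 22: x0=(-0.3696, 0.9332) x1=(0.0986, -1.5435) x2=(-1.3313, -0.3978) x3=(0.4116, 0.1309)
step 23: x0=(-0.3554, 0.9339) x1=(0.1222, -1.5924) x2=(-1.3474, -0.4276) x3=(0.4260, 0.1386)
step 24: x0=(-0.3413, 0.9334) x1=(0.1444, -1.6367) x2=(-1.3617, -0.4574) x3=(0.4403, 0.1456)
step 25: x0=(-0.3276, 0.9317) x1=(0.1652, -1.6761) x2=(-1.3738, -0.4871) x3=(0.4545, 0.1517)
step 26: x0=(-0.3141, 0.9286) x1=(0.1845, -1.7103) x2=(-1.3836, -0.5166) x3=(0.4685, 0.1569)
step 27: x0=(-0.3010, 0.9241) x1=(0.2022, -1.7391) x2=(-1.3908, -0.5459) x3=(0.4823, 0.1611)
step 28: x0=(-0.2882, 0.9182) x1=(0.2183, -1.7622) x2=(-1.3954, -0.5747) x3=(0.4958, 0.1641)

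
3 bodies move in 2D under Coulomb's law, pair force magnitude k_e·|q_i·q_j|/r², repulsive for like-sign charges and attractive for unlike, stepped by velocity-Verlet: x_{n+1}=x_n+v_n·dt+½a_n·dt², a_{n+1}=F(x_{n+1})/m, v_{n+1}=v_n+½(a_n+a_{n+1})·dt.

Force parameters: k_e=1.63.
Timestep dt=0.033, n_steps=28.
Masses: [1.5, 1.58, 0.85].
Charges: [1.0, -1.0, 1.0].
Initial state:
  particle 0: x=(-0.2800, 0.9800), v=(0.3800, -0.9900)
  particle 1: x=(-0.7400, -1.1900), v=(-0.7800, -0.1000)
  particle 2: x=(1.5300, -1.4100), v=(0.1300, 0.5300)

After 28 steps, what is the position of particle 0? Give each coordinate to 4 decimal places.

(-0.0225, 0.0165)

step 0: x0=(-0.2800, 0.9800) x1=(-0.7400, -1.1900) x2=(1.5300, -1.4100)
step 1: x0=(-0.2675, 0.9473) x1=(-0.7656, -1.1932) x2=(1.5342, -1.3926)
step 2: x0=(-0.2552, 0.9144) x1=(-0.7910, -1.1962) x2=(1.5381, -1.3753)
step 3: x0=(-0.2430, 0.8814) x1=(-0.8160, -1.1990) x2=(1.5418, -1.3582)
step 4: x0=(-0.2310, 0.8483) x1=(-0.8409, -1.2015) x2=(1.5452, -1.3413)
step 5: x0=(-0.2191, 0.8150) x1=(-0.8654, -1.2039) x2=(1.5485, -1.3246)
step 6: x0=(-0.2074, 0.7816) x1=(-0.8897, -1.2060) x2=(1.5516, -1.3080)
step 7: x0=(-0.1959, 0.7481) x1=(-0.9137, -1.2078) x2=(1.5545, -1.2917)
step 8: x0=(-0.1846, 0.7144) x1=(-0.9374, -1.2095) x2=(1.5573, -1.2755)
step 9: x0=(-0.1735, 0.6806) x1=(-0.9609, -1.2109) x2=(1.5599, -1.2596)
step 10: x0=(-0.1627, 0.6467) x1=(-0.9841, -1.2120) x2=(1.5624, -1.2439)
step 11: x0=(-0.1521, 0.6127) x1=(-1.0070, -1.2129) x2=(1.5648, -1.2284)
step 12: x0=(-0.1417, 0.5785) x1=(-1.0296, -1.2136) x2=(1.5671, -1.2132)
step 13: x0=(-0.1316, 0.5442) x1=(-1.0519, -1.2140) x2=(1.5693, -1.1982)
step 14: x0=(-0.1218, 0.5098) x1=(-1.0739, -1.2141) x2=(1.5715, -1.1835)
step 15: x0=(-0.1122, 0.4752) x1=(-1.0957, -1.2140) x2=(1.5737, -1.1690)
step 16: x0=(-0.1030, 0.4406) x1=(-1.1171, -1.2137) x2=(1.5758, -1.1548)
step 17: x0=(-0.0941, 0.4058) x1=(-1.1382, -1.2130) x2=(1.5779, -1.1409)
step 18: x0=(-0.0855, 0.3709) x1=(-1.1590, -1.2122) x2=(1.5800, -1.1272)
step 19: x0=(-0.0773, 0.3359) x1=(-1.1795, -1.2110) x2=(1.5821, -1.1139)
step 20: x0=(-0.0695, 0.3008) x1=(-1.1996, -1.2096) x2=(1.5843, -1.1008)
step 21: x0=(-0.0621, 0.2656) x1=(-1.2194, -1.2080) x2=(1.5866, -1.0880)
step 22: x0=(-0.0550, 0.2302) x1=(-1.2389, -1.2061) x2=(1.5890, -1.0756)
step 23: x0=(-0.0484, 0.1948) x1=(-1.2580, -1.2039) x2=(1.5914, -1.0634)
step 24: x0=(-0.0423, 0.1593) x1=(-1.2768, -1.2015) x2=(1.5940, -1.0516)
step 25: x0=(-0.0366, 0.1237) x1=(-1.2952, -1.1988) x2=(1.5968, -1.0400)
step 26: x0=(-0.0314, 0.0881) x1=(-1.3132, -1.1959) x2=(1.5997, -1.0288)
step 27: x0=(-0.0267, 0.0523) x1=(-1.3309, -1.1927) x2=(1.6028, -1.0179)
step 28: x0=(-0.0225, 0.0165) x1=(-1.3482, -1.1893) x2=(1.6062, -1.0073)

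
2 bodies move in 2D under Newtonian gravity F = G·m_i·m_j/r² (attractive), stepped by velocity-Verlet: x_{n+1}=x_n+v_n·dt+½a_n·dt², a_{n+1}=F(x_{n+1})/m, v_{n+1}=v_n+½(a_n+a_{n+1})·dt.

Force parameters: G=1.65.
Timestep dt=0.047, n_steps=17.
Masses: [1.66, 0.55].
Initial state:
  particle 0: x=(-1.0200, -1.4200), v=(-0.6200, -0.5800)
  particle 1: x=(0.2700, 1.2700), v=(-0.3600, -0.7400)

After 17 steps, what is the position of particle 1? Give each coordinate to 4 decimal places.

step 0: x0=(-1.0200, -1.4200) x1=(0.2700, 1.2700)
step 1: x0=(-1.0491, -1.4472) x1=(0.2529, 1.2349)
step 2: x0=(-1.0781, -1.4741) x1=(0.2356, 1.1992)
step 3: x0=(-1.1070, -1.5009) x1=(0.2179, 1.1629)
step 4: x0=(-1.1358, -1.5274) x1=(0.1999, 1.1260)
step 5: x0=(-1.1645, -1.5538) x1=(0.1817, 1.0884)
step 6: x0=(-1.1930, -1.5799) x1=(0.1631, 1.0503)
step 7: x0=(-1.2215, -1.6058) x1=(0.1442, 1.0115)
step 8: x0=(-1.2499, -1.6316) x1=(0.1249, 0.9722)
step 9: x0=(-1.2782, -1.6571) x1=(0.1054, 0.9322)
step 10: x0=(-1.3063, -1.6824) x1=(0.0855, 0.8915)
step 11: x0=(-1.3344, -1.7076) x1=(0.0653, 0.8503)
step 12: x0=(-1.3623, -1.7325) x1=(0.0447, 0.8085)
step 13: x0=(-1.3901, -1.7572) x1=(0.0238, 0.7660)
step 14: x0=(-1.4178, -1.7817) x1=(0.0025, 0.7228)
step 15: x0=(-1.4454, -1.8060) x1=(-0.0191, 0.6791)
step 16: x0=(-1.4729, -1.8300) x1=(-0.0411, 0.6347)
step 17: x0=(-1.5002, -1.8539) x1=(-0.0634, 0.5897)

(-0.0634, 0.5897)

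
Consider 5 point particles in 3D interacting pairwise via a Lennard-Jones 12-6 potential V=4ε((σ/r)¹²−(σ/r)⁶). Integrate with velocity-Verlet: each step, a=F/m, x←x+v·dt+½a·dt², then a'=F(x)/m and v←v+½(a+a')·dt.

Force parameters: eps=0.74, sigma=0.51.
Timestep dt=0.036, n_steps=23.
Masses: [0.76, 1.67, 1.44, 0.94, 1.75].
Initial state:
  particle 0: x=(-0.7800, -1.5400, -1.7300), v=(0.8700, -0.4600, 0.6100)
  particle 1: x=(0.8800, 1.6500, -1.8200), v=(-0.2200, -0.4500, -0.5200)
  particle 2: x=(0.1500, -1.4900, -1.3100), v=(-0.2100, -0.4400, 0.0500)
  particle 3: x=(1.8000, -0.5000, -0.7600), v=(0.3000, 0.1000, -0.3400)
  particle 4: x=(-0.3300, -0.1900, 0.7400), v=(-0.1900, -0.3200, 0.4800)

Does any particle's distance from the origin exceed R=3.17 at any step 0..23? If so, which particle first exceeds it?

step 0: x0=(-0.7800, -1.5400, -1.7300) x1=(0.8800, 1.6500, -1.8200) x2=(0.1500, -1.4900, -1.3100) x3=(1.8000, -0.5000, -0.7600) x4=(-0.3300, -0.1900, 0.7400)
step 1: x0=(-0.7485, -1.5565, -1.7079) x1=(0.8721, 1.6338, -1.8387) x2=(0.1423, -1.5058, -1.3082) x3=(1.8108, -0.4964, -0.7722) x4=(-0.3368, -0.2015, 0.7573)
step 2: x0=(-0.7164, -1.5731, -1.6857) x1=(0.8642, 1.6176, -1.8574) x2=(0.1344, -1.5217, -1.3066) x3=(1.8216, -0.4928, -0.7845) x4=(-0.3437, -0.2130, 0.7746)
step 3: x0=(-0.6836, -1.5895, -1.6630) x1=(0.8562, 1.6014, -1.8762) x2=(0.1260, -1.5376, -1.3052) x3=(1.8324, -0.4892, -0.7967) x4=(-0.3505, -0.2246, 0.7918)
step 4: x0=(-0.6497, -1.6059, -1.6399) x1=(0.8483, 1.5852, -1.8949) x2=(0.1171, -1.5535, -1.3040) x3=(1.8432, -0.4856, -0.8090) x4=(-0.3574, -0.2361, 0.8091)
step 5: x0=(-0.6144, -1.6222, -1.6162) x1=(0.8404, 1.5690, -1.9136) x2=(0.1075, -1.5695, -1.3031) x3=(1.8540, -0.4820, -0.8212) x4=(-0.3642, -0.2476, 0.8264)
step 6: x0=(-0.5768, -1.6384, -1.5915) x1=(0.8325, 1.5528, -1.9323) x2=(0.0966, -1.5855, -1.3028) x3=(1.8647, -0.4784, -0.8335) x4=(-0.3710, -0.2591, 0.8437)
step 7: x0=(-0.5360, -1.6543, -1.5654) x1=(0.8246, 1.5366, -1.9510) x2=(0.0840, -1.6017, -1.3031) x3=(1.8755, -0.4748, -0.8457) x4=(-0.3779, -0.2706, 0.8609)
step 8: x0=(-0.4903, -1.6697, -1.5372) x1=(0.8166, 1.5204, -1.9698) x2=(0.0689, -1.6181, -1.3046) x3=(1.8863, -0.4712, -0.8579) x4=(-0.3847, -0.2822, 0.8782)
step 9: x0=(-0.4398, -1.6848, -1.5071) x1=(0.8087, 1.5042, -1.9885) x2=(0.0513, -1.6348, -1.3071) x3=(1.8971, -0.4676, -0.8702) x4=(-0.3916, -0.2937, 0.8955)
step 10: x0=(-0.4113, -1.7020, -1.4858) x1=(0.8008, 1.4880, -2.0072) x2=(0.0452, -1.6502, -1.3049) x3=(1.9079, -0.4640, -0.8824) x4=(-0.3984, -0.3052, 0.9128)
step 11: x0=(-0.4813, -1.7305, -1.5037) x1=(0.7929, 1.4718, -2.0259) x2=(0.0911, -1.6598, -1.2821) x3=(1.9186, -0.4605, -0.8947) x4=(-0.4052, -0.3167, 0.9300)
step 12: x0=(-0.5460, -1.7583, -1.5195) x1=(0.7850, 1.4556, -2.0446) x2=(0.1343, -1.6697, -1.2604) x3=(1.9294, -0.4569, -0.9069) x4=(-0.4121, -0.3283, 0.9473)
step 13: x0=(-0.6074, -1.7856, -1.5340) x1=(0.7770, 1.4394, -2.0633) x2=(0.1756, -1.6798, -1.2393) x3=(1.9402, -0.4533, -0.9192) x4=(-0.4189, -0.3398, 0.9646)
step 14: x0=(-0.6673, -1.8128, -1.5480) x1=(0.7691, 1.4232, -2.0821) x2=(0.2162, -1.6900, -1.2185) x3=(1.9509, -0.4497, -0.9314) x4=(-0.4257, -0.3513, 0.9819)
step 15: x0=(-0.7265, -1.8399, -1.5617) x1=(0.7612, 1.4070, -2.1008) x2=(0.2565, -1.7003, -1.1979) x3=(1.9617, -0.4461, -0.9437) x4=(-0.4326, -0.3628, 0.9991)
step 16: x0=(-0.7854, -1.8669, -1.5753) x1=(0.7533, 1.3907, -2.1195) x2=(0.2966, -1.7106, -1.1773) x3=(1.9724, -0.4425, -0.9559) x4=(-0.4394, -0.3744, 1.0164)
step 17: x0=(-0.8442, -1.8939, -1.5888) x1=(0.7454, 1.3745, -2.1382) x2=(0.3366, -1.7209, -1.1568) x3=(1.9832, -0.4389, -0.9682) x4=(-0.4463, -0.3859, 1.0337)
step 18: x0=(-0.9028, -1.9209, -1.6023) x1=(0.7375, 1.3583, -2.1569) x2=(0.3765, -1.7312, -1.1362) x3=(1.9940, -0.4353, -0.9804) x4=(-0.4531, -0.3974, 1.0510)
step 19: x0=(-0.9614, -1.9478, -1.6158) x1=(0.7295, 1.3421, -2.1756) x2=(0.4164, -1.7415, -1.1157) x3=(2.0047, -0.4317, -0.9927) x4=(-0.4599, -0.4089, 1.0682)
step 20: x0=(-1.0200, -1.9748, -1.6292) x1=(0.7216, 1.3259, -2.1944) x2=(0.4563, -1.7519, -1.0952) x3=(2.0155, -0.4282, -1.0049) x4=(-0.4668, -0.4204, 1.0855)
step 21: x0=(-1.0785, -2.0018, -1.6427) x1=(0.7137, 1.3097, -2.2131) x2=(0.4962, -1.7622, -1.0747) x3=(2.0262, -0.4246, -1.0172) x4=(-0.4736, -0.4320, 1.1028)
step 22: x0=(-1.1371, -2.0287, -1.6561) x1=(0.7058, 1.2935, -2.2318) x2=(0.5361, -1.7725, -1.0542) x3=(2.0370, -0.4210, -1.0294) x4=(-0.4804, -0.4435, 1.1200)
step 23: x0=(-1.1956, -2.0557, -1.6696) x1=(0.6979, 1.2773, -2.2505) x2=(0.5760, -1.7828, -1.0337) x3=(2.0477, -0.4174, -1.0417) x4=(-0.4873, -0.4550, 1.1373)

no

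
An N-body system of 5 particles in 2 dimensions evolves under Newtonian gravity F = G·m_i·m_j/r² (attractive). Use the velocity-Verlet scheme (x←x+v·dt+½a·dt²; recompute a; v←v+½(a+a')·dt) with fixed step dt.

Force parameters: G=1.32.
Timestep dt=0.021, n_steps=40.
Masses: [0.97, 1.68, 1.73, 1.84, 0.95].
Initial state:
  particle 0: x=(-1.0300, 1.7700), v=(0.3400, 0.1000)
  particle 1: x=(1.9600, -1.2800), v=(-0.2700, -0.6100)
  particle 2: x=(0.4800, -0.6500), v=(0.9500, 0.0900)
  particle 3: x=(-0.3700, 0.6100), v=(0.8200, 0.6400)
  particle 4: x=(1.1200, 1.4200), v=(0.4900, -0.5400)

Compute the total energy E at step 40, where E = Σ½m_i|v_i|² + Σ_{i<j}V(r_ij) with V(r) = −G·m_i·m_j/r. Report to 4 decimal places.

step 0: x0=(-1.0300, 1.7700) x1=(1.9600, -1.2800) x2=(0.4800, -0.6500) x3=(-0.3700, 0.6100) x4=(1.1200, 1.4200)
step 1: x0=(-1.0226, 1.7718) x1=(1.9541, -1.2927) x2=(0.5000, -0.6479) x3=(-0.3526, 0.6234) x4=(1.1301, 1.4084)
step 2: x0=(-1.0147, 1.7728) x1=(1.9477, -1.3050) x2=(0.5201, -0.6454) x3=(-0.3349, 0.6368) x4=(1.1396, 1.3964)
step 3: x0=(-1.0062, 1.7732) x1=(1.9408, -1.3170) x2=(0.5403, -0.6425) x3=(-0.3168, 0.6501) x4=(1.1487, 1.3838)
step 4: x0=(-0.9972, 1.7729) x1=(1.9333, -1.3286) x2=(0.5606, -0.6393) x3=(-0.2984, 0.6633) x4=(1.1573, 1.3708)
step 5: x0=(-0.9877, 1.7719) x1=(1.9254, -1.3399) x2=(0.5810, -0.6357) x3=(-0.2797, 0.6765) x4=(1.1654, 1.3572)
step 6: x0=(-0.9776, 1.7702) x1=(1.9169, -1.3508) x2=(0.6016, -0.6317) x3=(-0.2607, 0.6896) x4=(1.1729, 1.3432)
step 7: x0=(-0.9669, 1.7679) x1=(1.9080, -1.3613) x2=(0.6223, -0.6275) x3=(-0.2414, 0.7028) x4=(1.1799, 1.3286)
step 8: x0=(-0.9557, 1.7648) x1=(1.8985, -1.3714) x2=(0.6432, -0.6228) x3=(-0.2217, 0.7158) x4=(1.1863, 1.3136)
step 9: x0=(-0.9439, 1.7610) x1=(1.8885, -1.3811) x2=(0.6643, -0.6179) x3=(-0.2017, 0.7289) x4=(1.1922, 1.2980)
step 10: x0=(-0.9314, 1.7565) x1=(1.8779, -1.3904) x2=(0.6855, -0.6127) x3=(-0.1814, 0.7419) x4=(1.1975, 1.2819)
step 11: x0=(-0.9184, 1.7513) x1=(1.8668, -1.3992) x2=(0.7069, -0.6072) x3=(-0.1608, 0.7548) x4=(1.2022, 1.2653)
step 12: x0=(-0.9047, 1.7454) x1=(1.8551, -1.4075) x2=(0.7284, -0.6015) x3=(-0.1399, 0.7678) x4=(1.2062, 1.2481)
step 13: x0=(-0.8903, 1.7388) x1=(1.8429, -1.4154) x2=(0.7502, -0.5955) x3=(-0.1187, 0.7807) x4=(1.2096, 1.2304)
step 14: x0=(-0.8753, 1.7315) x1=(1.8302, -1.4227) x2=(0.7722, -0.5892) x3=(-0.0972, 0.7936) x4=(1.2123, 1.2122)
step 15: x0=(-0.8596, 1.7234) x1=(1.8169, -1.4295) x2=(0.7944, -0.5828) x3=(-0.0753, 0.8065) x4=(1.2144, 1.1934)
step 16: x0=(-0.8432, 1.7146) x1=(1.8030, -1.4357) x2=(0.8168, -0.5761) x3=(-0.0532, 0.8193) x4=(1.2157, 1.1740)
step 17: x0=(-0.8261, 1.7050) x1=(1.7886, -1.4414) x2=(0.8394, -0.5693) x3=(-0.0307, 0.8321) x4=(1.2162, 1.1540)
step 18: x0=(-0.8082, 1.6948) x1=(1.7736, -1.4464) x2=(0.8622, -0.5622) x3=(-0.0079, 0.8449) x4=(1.2160, 1.1335)
step 19: x0=(-0.7895, 1.6837) x1=(1.7581, -1.4508) x2=(0.8853, -0.5551) x3=(0.0152, 0.8577) x4=(1.2149, 1.1124)
step 20: x0=(-0.7701, 1.6719) x1=(1.7419, -1.4545) x2=(0.9086, -0.5478) x3=(0.0387, 0.8705) x4=(1.2130, 1.0907)
step 21: x0=(-0.7498, 1.6593) x1=(1.7253, -1.4576) x2=(0.9321, -0.5404) x3=(0.0624, 0.8832) x4=(1.2102, 1.0684)
step 22: x0=(-0.7287, 1.6460) x1=(1.7080, -1.4599) x2=(0.9558, -0.5329) x3=(0.0865, 0.8959) x4=(1.2064, 1.0454)
step 23: x0=(-0.7067, 1.6318) x1=(1.6902, -1.4614) x2=(0.9798, -0.5253) x3=(0.1110, 0.9085) x4=(1.2017, 1.0219)
step 24: x0=(-0.6837, 1.6169) x1=(1.6719, -1.4621) x2=(1.0040, -0.5177) x3=(0.1358, 0.9212) x4=(1.1959, 0.9978)
step 25: x0=(-0.6598, 1.6012) x1=(1.6530, -1.4620) x2=(1.0283, -0.5101) x3=(0.1610, 0.9337) x4=(1.1889, 0.9731)
step 26: x0=(-0.6349, 1.5846) x1=(1.6335, -1.4610) x2=(1.0529, -0.5025) x3=(0.1865, 0.9462) x4=(1.1809, 0.9477)
step 27: x0=(-0.6089, 1.5672) x1=(1.6135, -1.4591) x2=(1.0777, -0.4949) x3=(0.2124, 0.9586) x4=(1.1715, 0.9218)
step 28: x0=(-0.5818, 1.5490) x1=(1.5931, -1.4562) x2=(1.1026, -0.4873) x3=(0.2388, 0.9709) x4=(1.1609, 0.8953)
step 29: x0=(-0.5536, 1.5300) x1=(1.5721, -1.4523) x2=(1.1277, -0.4798) x3=(0.2656, 0.9830) x4=(1.1489, 0.8683)
step 30: x0=(-0.5242, 1.5101) x1=(1.5506, -1.4473) x2=(1.1529, -0.4724) x3=(0.2928, 0.9950) x4=(1.1354, 0.8408)
step 31: x0=(-0.4935, 1.4894) x1=(1.5287, -1.4412) x2=(1.1782, -0.4651) x3=(0.3205, 1.0067) x4=(1.1203, 0.8129)
step 32: x0=(-0.4614, 1.4678) x1=(1.5064, -1.4340) x2=(1.2035, -0.4580) x3=(0.3487, 1.0182) x4=(1.1036, 0.7846)
step 33: x0=(-0.4280, 1.4454) x1=(1.4837, -1.4256) x2=(1.2289, -0.4510) x3=(0.3773, 1.0293) x4=(1.0851, 0.7561)
step 34: x0=(-0.3930, 1.4220) x1=(1.4606, -1.4159) x2=(1.2542, -0.4441) x3=(0.4065, 1.0399) x4=(1.0649, 0.7274)
step 35: x0=(-0.3565, 1.3978) x1=(1.4372, -1.4050) x2=(1.2794, -0.4375) x3=(0.4362, 1.0500) x4=(1.0428, 0.6988)
step 36: x0=(-0.3183, 1.3728) x1=(1.4136, -1.3927) x2=(1.3044, -0.4311) x3=(0.4664, 1.0593) x4=(1.0188, 0.6704)
step 37: x0=(-0.2783, 1.3468) x1=(1.3897, -1.3790) x2=(1.3292, -0.4249) x3=(0.4971, 1.0679) x4=(0.9929, 0.6426)
step 38: x0=(-0.2365, 1.3200) x1=(1.3656, -1.3640) x2=(1.3537, -0.4190) x3=(0.5282, 1.0754) x4=(0.9651, 0.6155)
step 39: x0=(-0.1927, 1.2923) x1=(1.3414, -1.3474) x2=(1.3778, -0.4133) x3=(0.5596, 1.0818) x4=(0.9356, 0.5895)
step 40: x0=(-0.1467, 1.2638) x1=(1.3171, -1.3294) x2=(1.4015, -0.4080) x3=(0.5913, 1.0868) x4=(0.9045, 0.5648)
step 0 velocities: v0=(0.3400, 0.1000) v1=(-0.2700, -0.6100) v2=(0.9500, 0.0900) v3=(0.8200, 0.6400) v4=(0.4900, -0.5400)
step 0: KE=2.4704, PE=-13.2204, E=-10.7500
step 40 velocities: v0=(2.2439, -1.3803) v1=(-1.1555, 0.8961) v2=(1.1117, 0.2474) v3=(1.5066, 0.2038) v4=(-1.5123, -1.1338)
step 40: KE=10.1076, PE=-20.8607, E=-10.7531

-10.7531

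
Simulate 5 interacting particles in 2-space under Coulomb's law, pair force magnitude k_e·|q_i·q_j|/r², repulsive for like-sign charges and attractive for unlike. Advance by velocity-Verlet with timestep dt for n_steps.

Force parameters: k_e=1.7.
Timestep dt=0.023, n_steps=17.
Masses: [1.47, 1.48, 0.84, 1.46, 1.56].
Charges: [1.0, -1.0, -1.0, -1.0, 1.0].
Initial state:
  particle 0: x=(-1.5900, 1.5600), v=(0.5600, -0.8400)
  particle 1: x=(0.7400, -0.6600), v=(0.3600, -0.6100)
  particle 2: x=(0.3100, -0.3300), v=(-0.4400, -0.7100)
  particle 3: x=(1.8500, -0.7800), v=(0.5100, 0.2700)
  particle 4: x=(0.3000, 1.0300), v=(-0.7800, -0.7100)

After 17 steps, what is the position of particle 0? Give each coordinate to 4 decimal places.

(-1.3768, 1.2203)

step 0: x0=(-1.5900, 1.5600) x1=(0.7400, -0.6600) x2=(0.3100, -0.3300) x3=(1.8500, -0.7800) x4=(0.3000, 1.0300)
step 1: x0=(-1.5771, 1.5406) x1=(0.7488, -0.6745) x2=(0.2982, -0.3448) x3=(1.8620, -0.7738) x4=(0.2822, 1.0134)
step 2: x0=(-1.5643, 1.5212) x1=(0.7586, -0.6899) x2=(0.2831, -0.3568) x3=(1.8747, -0.7676) x4=(0.2646, 0.9961)
step 3: x0=(-1.5515, 1.5017) x1=(0.7693, -0.7061) x2=(0.2649, -0.3662) x3=(1.8880, -0.7614) x4=(0.2474, 0.9783)
step 4: x0=(-1.5387, 1.4821) x1=(0.7808, -0.7229) x2=(0.2438, -0.3732) x3=(1.9018, -0.7552) x4=(0.2304, 0.9598)
step 5: x0=(-1.5259, 1.4624) x1=(0.7929, -0.7403) x2=(0.2200, -0.3779) x3=(1.9163, -0.7489) x4=(0.2137, 0.9407)
step 6: x0=(-1.5132, 1.4427) x1=(0.8056, -0.7582) x2=(0.1939, -0.3806) x3=(1.9313, -0.7426) x4=(0.1973, 0.9210)
step 7: x0=(-1.5005, 1.4229) x1=(0.8187, -0.7765) x2=(0.1655, -0.3814) x3=(1.9469, -0.7362) x4=(0.1813, 0.9006)
step 8: x0=(-1.4879, 1.4030) x1=(0.8320, -0.7951) x2=(0.1351, -0.3803) x3=(1.9631, -0.7298) x4=(0.1655, 0.8796)
step 9: x0=(-1.4753, 1.3830) x1=(0.8456, -0.8140) x2=(0.1029, -0.3776) x3=(1.9798, -0.7233) x4=(0.1500, 0.8580)
step 10: x0=(-1.4628, 1.3629) x1=(0.8593, -0.8331) x2=(0.0690, -0.3733) x3=(1.9970, -0.7166) x4=(0.1349, 0.8357)
step 11: x0=(-1.4503, 1.3428) x1=(0.8731, -0.8525) x2=(0.0337, -0.3673) x3=(2.0148, -0.7099) x4=(0.1201, 0.8127)
step 12: x0=(-1.4379, 1.3226) x1=(0.8868, -0.8720) x2=(-0.0030, -0.3599) x3=(2.0330, -0.7031) x4=(0.1056, 0.7890)
step 13: x0=(-1.4256, 1.3023) x1=(0.9005, -0.8917) x2=(-0.0408, -0.3509) x3=(2.0518, -0.6961) x4=(0.0914, 0.7646)
step 14: x0=(-1.4133, 1.2819) x1=(0.9141, -0.9115) x2=(-0.0797, -0.3404) x3=(2.0709, -0.6890) x4=(0.0775, 0.7395)
step 15: x0=(-1.4010, 1.2615) x1=(0.9275, -0.9314) x2=(-0.1196, -0.3284) x3=(2.0906, -0.6817) x4=(0.0639, 0.7136)
step 16: x0=(-1.3889, 1.2409) x1=(0.9407, -0.9514) x2=(-0.1603, -0.3149) x3=(2.1107, -0.6743) x4=(0.0506, 0.6869)
step 17: x0=(-1.3768, 1.2203) x1=(0.9537, -0.9715) x2=(-0.2017, -0.2998) x3=(2.1311, -0.6668) x4=(0.0376, 0.6594)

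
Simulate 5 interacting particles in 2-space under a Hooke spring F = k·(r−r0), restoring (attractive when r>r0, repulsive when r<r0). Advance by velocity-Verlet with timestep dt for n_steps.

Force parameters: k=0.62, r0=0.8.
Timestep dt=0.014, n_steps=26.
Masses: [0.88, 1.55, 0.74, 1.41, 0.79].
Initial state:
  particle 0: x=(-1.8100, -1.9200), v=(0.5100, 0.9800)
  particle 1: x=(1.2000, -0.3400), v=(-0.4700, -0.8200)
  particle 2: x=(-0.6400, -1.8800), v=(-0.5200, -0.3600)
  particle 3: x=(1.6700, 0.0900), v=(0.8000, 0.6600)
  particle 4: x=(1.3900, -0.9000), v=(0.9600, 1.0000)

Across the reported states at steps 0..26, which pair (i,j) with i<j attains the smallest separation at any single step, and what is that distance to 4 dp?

step 0: x0=(-1.8100, -1.9200) x1=(1.2000, -0.3400) x2=(-0.6400, -1.8800) x3=(1.6700, 0.0900) x4=(1.3900, -0.9000)
step 1: x0=(-1.8023, -1.9060) x1=(1.1933, -0.3516) x2=(-0.6470, -1.8848) x3=(1.6810, 0.0991) x4=(1.4032, -0.8861)
step 2: x0=(-1.7935, -1.8916) x1=(1.1863, -0.3633) x2=(-0.6533, -1.8891) x3=(1.6916, 0.1079) x4=(1.4158, -0.8724)
step 3: x0=(-1.7837, -1.8766) x1=(1.1790, -0.3752) x2=(-0.6589, -1.8928) x3=(1.7019, 0.1165) x4=(1.4278, -0.8590)
step 4: x0=(-1.7728, -1.8612) x1=(1.1714, -0.3872) x2=(-0.6640, -1.8960) x3=(1.7117, 0.1248) x4=(1.4393, -0.8458)
step 5: x0=(-1.7607, -1.8453) x1=(1.1635, -0.3994) x2=(-0.6683, -1.8987) x3=(1.7212, 0.1327) x4=(1.4502, -0.8328)
step 6: x0=(-1.7477, -1.8289) x1=(1.1553, -0.4118) x2=(-0.6720, -1.9009) x3=(1.7302, 0.1405) x4=(1.4606, -0.8200)
step 7: x0=(-1.7335, -1.8120) x1=(1.1469, -0.4242) x2=(-0.6749, -1.9026) x3=(1.7389, 0.1479) x4=(1.4704, -0.8075)
step 8: x0=(-1.7183, -1.7947) x1=(1.1382, -0.4369) x2=(-0.6772, -1.9037) x3=(1.7471, 0.1550) x4=(1.4796, -0.7952)
step 9: x0=(-1.7021, -1.7769) x1=(1.1292, -0.4496) x2=(-0.6789, -1.9042) x3=(1.7550, 0.1619) x4=(1.4883, -0.7831)
step 10: x0=(-1.6848, -1.7587) x1=(1.1199, -0.4625) x2=(-0.6798, -1.9043) x3=(1.7624, 0.1685) x4=(1.4964, -0.7713)
step 11: x0=(-1.6665, -1.7400) x1=(1.1104, -0.4755) x2=(-0.6800, -1.9038) x3=(1.7695, 0.1747) x4=(1.5040, -0.7597)
step 12: x0=(-1.6472, -1.7209) x1=(1.1006, -0.4887) x2=(-0.6795, -1.9027) x3=(1.7761, 0.1807) x4=(1.5111, -0.7484)
step 13: x0=(-1.6268, -1.7014) x1=(1.0906, -0.5019) x2=(-0.6783, -1.9011) x3=(1.7823, 0.1864) x4=(1.5175, -0.7373)
step 14: x0=(-1.6055, -1.6814) x1=(1.0803, -0.5153) x2=(-0.6764, -1.8990) x3=(1.7882, 0.1919) x4=(1.5235, -0.7264)
step 15: x0=(-1.5832, -1.6610) x1=(1.0697, -0.5288) x2=(-0.6738, -1.8963) x3=(1.7936, 0.1970) x4=(1.5289, -0.7158)
step 16: x0=(-1.5599, -1.6402) x1=(1.0589, -0.5424) x2=(-0.6705, -1.8931) x3=(1.7986, 0.2018) x4=(1.5337, -0.7054)
step 17: x0=(-1.5356, -1.6190) x1=(1.0478, -0.5561) x2=(-0.6664, -1.8893) x3=(1.8032, 0.2064) x4=(1.5380, -0.6952)
step 18: x0=(-1.5104, -1.5974) x1=(1.0366, -0.5699) x2=(-0.6617, -1.8850) x3=(1.8074, 0.2106) x4=(1.5418, -0.6852)
step 19: x0=(-1.4842, -1.5755) x1=(1.0250, -0.5838) x2=(-0.6562, -1.8802) x3=(1.8112, 0.2146) x4=(1.5450, -0.6755)
step 20: x0=(-1.4571, -1.5531) x1=(1.0133, -0.5979) x2=(-0.6500, -1.8749) x3=(1.8145, 0.2183) x4=(1.5477, -0.6660)
step 21: x0=(-1.4291, -1.5304) x1=(1.0013, -0.6120) x2=(-0.6431, -1.8690) x3=(1.8175, 0.2217) x4=(1.5499, -0.6567)
step 22: x0=(-1.4002, -1.5073) x1=(0.9892, -0.6262) x2=(-0.6356, -1.8626) x3=(1.8201, 0.2248) x4=(1.5516, -0.6476)
step 23: x0=(-1.3705, -1.4838) x1=(0.9768, -0.6404) x2=(-0.6273, -1.8556) x3=(1.8222, 0.2276) x4=(1.5527, -0.6387)
step 24: x0=(-1.3398, -1.4601) x1=(0.9642, -0.6548) x2=(-0.6183, -1.8482) x3=(1.8240, 0.2302) x4=(1.5533, -0.6300)
step 25: x0=(-1.3083, -1.4359) x1=(0.9515, -0.6692) x2=(-0.6086, -1.8403) x3=(1.8254, 0.2325) x4=(1.5534, -0.6215)
step 26: x0=(-1.2760, -1.4115) x1=(0.9385, -0.6837) x2=(-0.5982, -1.8318) x3=(1.8263, 0.2344) x4=(1.5530, -0.6132)

pair (1,4), distance 0.4855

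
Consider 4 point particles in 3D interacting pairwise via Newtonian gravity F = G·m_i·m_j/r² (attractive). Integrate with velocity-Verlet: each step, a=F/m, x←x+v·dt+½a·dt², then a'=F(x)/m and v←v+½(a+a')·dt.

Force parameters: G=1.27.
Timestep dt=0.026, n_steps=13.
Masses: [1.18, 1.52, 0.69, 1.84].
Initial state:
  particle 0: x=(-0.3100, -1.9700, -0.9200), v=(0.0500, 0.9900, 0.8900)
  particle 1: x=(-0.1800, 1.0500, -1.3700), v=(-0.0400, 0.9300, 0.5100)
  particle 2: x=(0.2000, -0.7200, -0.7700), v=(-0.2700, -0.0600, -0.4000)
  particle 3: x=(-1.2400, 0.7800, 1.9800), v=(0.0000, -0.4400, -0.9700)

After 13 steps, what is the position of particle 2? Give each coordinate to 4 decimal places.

(0.0762, -0.7622, -0.9018)

step 0: x0=(-0.3100, -1.9700, -0.9200) x1=(-0.1800, 1.0500, -1.3700) x2=(0.2000, -0.7200, -0.7700) x3=(-1.2400, 0.7800, 1.9800)
step 1: x0=(-0.3086, -1.9440, -0.8968) x1=(-0.1810, 1.0740, -1.3566) x2=(0.1928, -0.7216, -0.7804) x3=(-1.2400, 0.7685, 1.9547)
step 2: x0=(-0.3072, -1.9175, -0.8736) x1=(-0.1821, 1.0978, -1.3431) x2=(0.1853, -0.7234, -0.7909) x3=(-1.2399, 0.7570, 1.9292)
step 3: x0=(-0.3056, -1.8905, -0.8502) x1=(-0.1832, 1.1213, -1.3294) x2=(0.1774, -0.7253, -0.8014) x3=(-1.2397, 0.7454, 1.9035)
step 4: x0=(-0.3039, -1.8629, -0.8268) x1=(-0.1843, 1.1446, -1.3155) x2=(0.1692, -0.7274, -0.8119) x3=(-1.2395, 0.7338, 1.8776)
step 5: x0=(-0.3021, -1.8347, -0.8034) x1=(-0.1854, 1.1675, -1.3014) x2=(0.1605, -0.7298, -0.8224) x3=(-1.2391, 0.7221, 1.8516)
step 6: x0=(-0.3001, -1.8060, -0.7799) x1=(-0.1865, 1.1902, -1.2871) x2=(0.1515, -0.7325, -0.8329) x3=(-1.2387, 0.7104, 1.8253)
step 7: x0=(-0.2980, -1.7766, -0.7564) x1=(-0.1877, 1.2127, -1.2726) x2=(0.1421, -0.7354, -0.8433) x3=(-1.2383, 0.6986, 1.7988)
step 8: x0=(-0.2957, -1.7466, -0.7328) x1=(-0.1889, 1.2348, -1.2579) x2=(0.1323, -0.7387, -0.8536) x3=(-1.2377, 0.6867, 1.7721)
step 9: x0=(-0.2933, -1.7160, -0.7093) x1=(-0.1901, 1.2567, -1.2431) x2=(0.1220, -0.7425, -0.8637) x3=(-1.2371, 0.6748, 1.7452)
step 10: x0=(-0.2907, -1.6846, -0.6857) x1=(-0.1913, 1.2783, -1.2281) x2=(0.1113, -0.7466, -0.8736) x3=(-1.2364, 0.6629, 1.7181)
step 11: x0=(-0.2879, -1.6525, -0.6622) x1=(-0.1926, 1.2997, -1.2128) x2=(0.1001, -0.7513, -0.8833) x3=(-1.2356, 0.6509, 1.6908)
step 12: x0=(-0.2849, -1.6196, -0.6388) x1=(-0.1939, 1.3208, -1.1974) x2=(0.0884, -0.7565, -0.8927) x3=(-1.2347, 0.6388, 1.6632)
step 13: x0=(-0.2817, -1.5860, -0.6154) x1=(-0.1953, 1.3416, -1.1818) x2=(0.0762, -0.7622, -0.9018) x3=(-1.2337, 0.6267, 1.6354)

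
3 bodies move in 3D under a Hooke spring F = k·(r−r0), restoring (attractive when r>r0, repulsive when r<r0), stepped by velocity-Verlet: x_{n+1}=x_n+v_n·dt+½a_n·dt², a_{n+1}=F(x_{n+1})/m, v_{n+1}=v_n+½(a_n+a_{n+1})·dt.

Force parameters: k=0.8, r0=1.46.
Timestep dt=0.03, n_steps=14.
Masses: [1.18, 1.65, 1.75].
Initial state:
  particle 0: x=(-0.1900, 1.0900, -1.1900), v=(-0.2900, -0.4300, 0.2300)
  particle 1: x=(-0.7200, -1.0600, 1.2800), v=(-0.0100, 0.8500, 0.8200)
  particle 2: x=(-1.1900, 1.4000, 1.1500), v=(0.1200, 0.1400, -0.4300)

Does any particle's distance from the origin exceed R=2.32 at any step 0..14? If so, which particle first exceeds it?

step 0: x0=(-0.1900, 1.0900, -1.1900) x1=(-0.7200, -1.0600, 1.2800) x2=(-1.1900, 1.4000, 1.1500)
step 1: x0=(-0.1989, 1.0768, -1.1824) x1=(-0.7203, -1.0340, 1.3043) x2=(-1.1863, 1.4040, 1.1369)
step 2: x0=(-0.2083, 1.0629, -1.1733) x1=(-0.7205, -1.0071, 1.3279) x2=(-1.1823, 1.4075, 1.1234)
step 3: x0=(-0.2181, 1.0484, -1.1628) x1=(-0.7207, -0.9792, 1.3509) x2=(-1.1781, 1.4105, 1.1096)
step 4: x0=(-0.2282, 1.0334, -1.1508) x1=(-0.7209, -0.9504, 1.3733) x2=(-1.1736, 1.4130, 1.0954)
step 5: x0=(-0.2388, 1.0177, -1.1375) x1=(-0.7210, -0.9207, 1.3950) x2=(-1.1689, 1.4152, 1.0809)
step 6: x0=(-0.2498, 1.0015, -1.1228) x1=(-0.7210, -0.8902, 1.4161) x2=(-1.1640, 1.4168, 1.0661)
step 7: x0=(-0.2612, 0.9848, -1.1067) x1=(-0.7211, -0.8589, 1.4364) x2=(-1.1588, 1.4181, 1.0509)
step 8: x0=(-0.2729, 0.9676, -1.0892) x1=(-0.7211, -0.8267, 1.4562) x2=(-1.1535, 1.4189, 1.0355)
step 9: x0=(-0.2850, 0.9499, -1.0704) x1=(-0.7210, -0.7937, 1.4752) x2=(-1.1479, 1.4193, 1.0198)
step 10: x0=(-0.2974, 0.9317, -1.0504) x1=(-0.7210, -0.7600, 1.4936) x2=(-1.1422, 1.4193, 1.0039)
step 11: x0=(-0.3101, 0.9131, -1.0290) x1=(-0.7209, -0.7255, 1.5113) x2=(-1.1362, 1.4189, 0.9878)
step 12: x0=(-0.3231, 0.8941, -1.0065) x1=(-0.7208, -0.6904, 1.5284) x2=(-1.1301, 1.4181, 0.9714)
step 13: x0=(-0.3365, 0.8747, -0.9827) x1=(-0.7206, -0.6546, 1.5448) x2=(-1.1238, 1.4170, 0.9548)
step 14: x0=(-0.3500, 0.8549, -0.9578) x1=(-0.7204, -0.6181, 1.5606) x2=(-1.1174, 1.4155, 0.9381)

no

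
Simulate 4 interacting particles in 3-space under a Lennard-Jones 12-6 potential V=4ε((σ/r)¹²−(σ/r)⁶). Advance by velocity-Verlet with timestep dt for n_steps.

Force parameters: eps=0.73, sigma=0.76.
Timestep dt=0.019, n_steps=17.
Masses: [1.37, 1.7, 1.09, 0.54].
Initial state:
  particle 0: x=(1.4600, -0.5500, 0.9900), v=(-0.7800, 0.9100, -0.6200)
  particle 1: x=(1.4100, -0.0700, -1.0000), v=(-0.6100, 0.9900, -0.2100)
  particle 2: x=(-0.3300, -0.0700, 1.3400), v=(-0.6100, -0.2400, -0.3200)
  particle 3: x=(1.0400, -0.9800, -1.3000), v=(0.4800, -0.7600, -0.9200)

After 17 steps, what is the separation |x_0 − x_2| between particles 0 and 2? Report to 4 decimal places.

1.7913

step 0: x0=(1.4600, -0.5500, 0.9900) x1=(1.4100, -0.0700, -1.0000) x2=(-0.3300, -0.0700, 1.3400) x3=(1.0400, -0.9800, -1.3000)
step 1: x0=(1.4452, -0.5327, 0.9782) x1=(1.3983, -0.0514, -1.0040) x2=(-0.3416, -0.0746, 1.3339) x3=(1.0493, -0.9939, -1.3173)
step 2: x0=(1.4303, -0.5154, 0.9664) x1=(1.3866, -0.0331, -1.0082) x2=(-0.3532, -0.0791, 1.3278) x3=(1.0591, -1.0068, -1.3342)
step 3: x0=(1.4155, -0.4981, 0.9546) x1=(1.3747, -0.0150, -1.0124) x2=(-0.3647, -0.0837, 1.3217) x3=(1.0691, -1.0187, -1.3509)
step 4: x0=(1.4006, -0.4808, 0.9428) x1=(1.3627, 0.0027, -1.0168) x2=(-0.3763, -0.0883, 1.3157) x3=(1.0794, -1.0299, -1.3672)
step 5: x0=(1.3858, -0.4635, 0.9310) x1=(1.3507, 0.0202, -1.0211) x2=(-0.3878, -0.0928, 1.3096) x3=(1.0899, -1.0403, -1.3834)
step 6: x0=(1.3709, -0.4462, 0.9192) x1=(1.3386, 0.0376, -1.0256) x2=(-0.3993, -0.0974, 1.3035) x3=(1.1005, -1.0500, -1.3992)
step 7: x0=(1.3560, -0.4289, 0.9074) x1=(1.3265, 0.0547, -1.0301) x2=(-0.4108, -0.1020, 1.2974) x3=(1.1113, -1.0592, -1.4149)
step 8: x0=(1.3411, -0.4116, 0.8956) x1=(1.3144, 0.0717, -1.0347) x2=(-0.4223, -0.1066, 1.2912) x3=(1.1221, -1.0679, -1.4304)
step 9: x0=(1.3262, -0.3942, 0.8837) x1=(1.3022, 0.0885, -1.0393) x2=(-0.4337, -0.1112, 1.2851) x3=(1.1331, -1.0761, -1.4457)
step 10: x0=(1.3112, -0.3769, 0.8719) x1=(1.2900, 0.1052, -1.0440) x2=(-0.4452, -0.1158, 1.2790) x3=(1.1441, -1.0839, -1.4609)
step 11: x0=(1.2963, -0.3596, 0.8601) x1=(1.2778, 0.1218, -1.0486) x2=(-0.4566, -0.1204, 1.2729) x3=(1.1551, -1.0913, -1.4760)
step 12: x0=(1.2813, -0.3423, 0.8482) x1=(1.2656, 0.1382, -1.0534) x2=(-0.4680, -0.1249, 1.2668) x3=(1.1662, -1.0984, -1.4909)
step 13: x0=(1.2664, -0.3249, 0.8364) x1=(1.2534, 0.1546, -1.0581) x2=(-0.4794, -0.1295, 1.2606) x3=(1.1773, -1.1052, -1.5057)
step 14: x0=(1.2514, -0.3076, 0.8245) x1=(1.2412, 0.1709, -1.0629) x2=(-0.4908, -0.1341, 1.2545) x3=(1.1884, -1.1118, -1.5205)
step 15: x0=(1.2364, -0.2903, 0.8126) x1=(1.2289, 0.1871, -1.0676) x2=(-0.5022, -0.1387, 1.2484) x3=(1.1995, -1.1181, -1.5351)
step 16: x0=(1.2214, -0.2729, 0.8008) x1=(1.2167, 0.2033, -1.0724) x2=(-0.5135, -0.1433, 1.2422) x3=(1.2107, -1.1242, -1.5497)
step 17: x0=(1.2064, -0.2556, 0.7889) x1=(1.2045, 0.2194, -1.0773) x2=(-0.5249, -0.1479, 1.2361) x3=(1.2218, -1.1302, -1.5642)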